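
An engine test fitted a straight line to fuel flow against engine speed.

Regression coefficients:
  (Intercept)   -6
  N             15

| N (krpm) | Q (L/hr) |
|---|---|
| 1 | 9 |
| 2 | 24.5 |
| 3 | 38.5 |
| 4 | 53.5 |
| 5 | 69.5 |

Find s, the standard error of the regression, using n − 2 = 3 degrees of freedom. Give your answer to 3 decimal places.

s = 0.577

N=1: Q̂ = -6 + 15·1 = 9; r = 9 − 9 = 0
N=2: Q̂ = -6 + 15·2 = 24; r = 24.5 − 24 = 0.5
N=3: Q̂ = -6 + 15·3 = 39; r = 38.5 − 39 = -0.5
N=4: Q̂ = -6 + 15·4 = 54; r = 53.5 − 54 = -0.5
N=5: Q̂ = -6 + 15·5 = 69; r = 69.5 − 69 = 0.5
SSE = 0 + 0.25 + 0.25 + 0.25 + 0.25 = 1
s = √(1/3) = √0.333333 ≈ 0.577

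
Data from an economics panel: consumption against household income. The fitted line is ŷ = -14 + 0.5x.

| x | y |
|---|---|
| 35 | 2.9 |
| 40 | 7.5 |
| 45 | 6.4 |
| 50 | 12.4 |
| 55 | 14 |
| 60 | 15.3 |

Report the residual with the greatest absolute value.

e = -2.1

x=35: ŷ = -14 + 0.5·35 = 3.5; e = 2.9 − 3.5 = -0.6
x=40: ŷ = -14 + 0.5·40 = 6; e = 7.5 − 6 = 1.5
x=45: ŷ = -14 + 0.5·45 = 8.5; e = 6.4 − 8.5 = -2.1
x=50: ŷ = -14 + 0.5·50 = 11; e = 12.4 − 11 = 1.4
x=55: ŷ = -14 + 0.5·55 = 13.5; e = 14 − 13.5 = 0.5
x=60: ŷ = -14 + 0.5·60 = 16; e = 15.3 − 16 = -0.7
Largest |e| is 2.1 at x = 45, residual -2.1.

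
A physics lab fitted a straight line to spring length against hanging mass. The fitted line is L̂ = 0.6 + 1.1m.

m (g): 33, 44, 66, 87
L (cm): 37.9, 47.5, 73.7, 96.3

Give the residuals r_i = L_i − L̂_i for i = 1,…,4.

m=33: L̂ = 0.6 + 1.1·33 = 36.9; r = 37.9 − 36.9 = 1
m=44: L̂ = 0.6 + 1.1·44 = 49; r = 47.5 − 49 = -1.5
m=66: L̂ = 0.6 + 1.1·66 = 73.2; r = 73.7 − 73.2 = 0.5
m=87: L̂ = 0.6 + 1.1·87 = 96.3; r = 96.3 − 96.3 = 0

1, -1.5, 0.5, 0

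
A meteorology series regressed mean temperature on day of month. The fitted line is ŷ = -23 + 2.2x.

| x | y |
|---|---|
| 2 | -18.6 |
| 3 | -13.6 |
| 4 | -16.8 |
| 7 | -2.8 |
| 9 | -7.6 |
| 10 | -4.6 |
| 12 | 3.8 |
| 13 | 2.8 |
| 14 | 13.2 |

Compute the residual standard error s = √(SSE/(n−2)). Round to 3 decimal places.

s = 3.912

x=2: ŷ = -23 + 2.2·2 = -18.6; r = -18.6 − (-18.6) = 0
x=3: ŷ = -23 + 2.2·3 = -16.4; r = -13.6 − (-16.4) = 2.8
x=4: ŷ = -23 + 2.2·4 = -14.2; r = -16.8 − (-14.2) = -2.6
x=7: ŷ = -23 + 2.2·7 = -7.6; r = -2.8 − (-7.6) = 4.8
x=9: ŷ = -23 + 2.2·9 = -3.2; r = -7.6 − (-3.2) = -4.4
x=10: ŷ = -23 + 2.2·10 = -1; r = -4.6 − (-1) = -3.6
x=12: ŷ = -23 + 2.2·12 = 3.4; r = 3.8 − 3.4 = 0.4
x=13: ŷ = -23 + 2.2·13 = 5.6; r = 2.8 − 5.6 = -2.8
x=14: ŷ = -23 + 2.2·14 = 7.8; r = 13.2 − 7.8 = 5.4
SSE = 0 + 7.84 + 6.76 + 23.04 + 19.36 + 12.96 + 0.16 + 7.84 + 29.16 = 107.12
s = √(107.12/7) = √15.3029 ≈ 3.912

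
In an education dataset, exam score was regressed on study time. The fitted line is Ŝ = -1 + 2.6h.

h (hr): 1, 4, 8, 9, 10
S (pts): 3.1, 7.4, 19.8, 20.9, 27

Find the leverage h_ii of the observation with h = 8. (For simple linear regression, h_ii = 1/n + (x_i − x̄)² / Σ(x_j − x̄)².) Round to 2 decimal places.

h̄ = (1 + 4 + 8 + 9 + 10)/5 = 6.4
Σ(h − h̄)² = 29.16 + 5.76 + 2.56 + 6.76 + 12.96 = 57.2
h = 1/5 + (1.6)²/57.2 = 0.2 + 0.0447552 = 0.24

h = 0.24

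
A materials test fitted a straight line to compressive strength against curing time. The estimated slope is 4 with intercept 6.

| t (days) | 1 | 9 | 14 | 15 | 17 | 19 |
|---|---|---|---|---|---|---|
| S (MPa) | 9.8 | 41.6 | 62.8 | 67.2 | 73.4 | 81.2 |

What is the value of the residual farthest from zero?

r = 1.2

t=1: ŷ = 6 + 4·1 = 10; r = 9.8 − 10 = -0.2
t=9: ŷ = 6 + 4·9 = 42; r = 41.6 − 42 = -0.4
t=14: ŷ = 6 + 4·14 = 62; r = 62.8 − 62 = 0.8
t=15: ŷ = 6 + 4·15 = 66; r = 67.2 − 66 = 1.2
t=17: ŷ = 6 + 4·17 = 74; r = 73.4 − 74 = -0.6
t=19: ŷ = 6 + 4·19 = 82; r = 81.2 − 82 = -0.8
Largest |r| is 1.2 at t = 15, residual 1.2.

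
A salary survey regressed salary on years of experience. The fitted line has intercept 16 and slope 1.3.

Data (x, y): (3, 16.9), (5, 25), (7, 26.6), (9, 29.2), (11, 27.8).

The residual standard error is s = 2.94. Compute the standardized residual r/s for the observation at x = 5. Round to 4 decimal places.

0.8503

ŷ = 16 + 1.3·5 = 22.5
r = 25 − 22.5 = 2.5
r/s = 2.5 / 2.94 = 0.8503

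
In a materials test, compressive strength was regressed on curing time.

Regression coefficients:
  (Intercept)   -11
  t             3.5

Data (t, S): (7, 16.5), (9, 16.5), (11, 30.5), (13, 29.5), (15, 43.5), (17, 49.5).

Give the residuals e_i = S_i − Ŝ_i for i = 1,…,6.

t=7: Ŝ = -11 + 3.5·7 = 13.5; e = 16.5 − 13.5 = 3
t=9: Ŝ = -11 + 3.5·9 = 20.5; e = 16.5 − 20.5 = -4
t=11: Ŝ = -11 + 3.5·11 = 27.5; e = 30.5 − 27.5 = 3
t=13: Ŝ = -11 + 3.5·13 = 34.5; e = 29.5 − 34.5 = -5
t=15: Ŝ = -11 + 3.5·15 = 41.5; e = 43.5 − 41.5 = 2
t=17: Ŝ = -11 + 3.5·17 = 48.5; e = 49.5 − 48.5 = 1

3, -4, 3, -5, 2, 1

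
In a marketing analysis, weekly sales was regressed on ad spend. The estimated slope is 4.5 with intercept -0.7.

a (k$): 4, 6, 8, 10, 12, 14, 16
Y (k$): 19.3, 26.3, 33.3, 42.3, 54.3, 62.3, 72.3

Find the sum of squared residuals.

a=4: ŷ = -0.7 + 4.5·4 = 17.3; r = 19.3 − 17.3 = 2
a=6: ŷ = -0.7 + 4.5·6 = 26.3; r = 26.3 − 26.3 = 0
a=8: ŷ = -0.7 + 4.5·8 = 35.3; r = 33.3 − 35.3 = -2
a=10: ŷ = -0.7 + 4.5·10 = 44.3; r = 42.3 − 44.3 = -2
a=12: ŷ = -0.7 + 4.5·12 = 53.3; r = 54.3 − 53.3 = 1
a=14: ŷ = -0.7 + 4.5·14 = 62.3; r = 62.3 − 62.3 = 0
a=16: ŷ = -0.7 + 4.5·16 = 71.3; r = 72.3 − 71.3 = 1
SSE = 4 + 0 + 4 + 4 + 1 + 0 + 1 = 14

SSE = 14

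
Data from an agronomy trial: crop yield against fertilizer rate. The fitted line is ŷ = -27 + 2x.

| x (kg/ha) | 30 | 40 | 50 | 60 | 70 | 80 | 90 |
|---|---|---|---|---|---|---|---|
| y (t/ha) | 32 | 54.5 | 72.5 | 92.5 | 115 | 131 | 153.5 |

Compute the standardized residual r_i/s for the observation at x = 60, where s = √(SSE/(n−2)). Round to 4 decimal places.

x=30: ŷ = -27 + 2·30 = 33; r = 32 − 33 = -1
x=40: ŷ = -27 + 2·40 = 53; r = 54.5 − 53 = 1.5
x=50: ŷ = -27 + 2·50 = 73; r = 72.5 − 73 = -0.5
x=60: ŷ = -27 + 2·60 = 93; r = 92.5 − 93 = -0.5
x=70: ŷ = -27 + 2·70 = 113; r = 115 − 113 = 2
x=80: ŷ = -27 + 2·80 = 133; r = 131 − 133 = -2
x=90: ŷ = -27 + 2·90 = 153; r = 153.5 − 153 = 0.5
SSE = 1 + 2.25 + 0.25 + 0.25 + 4 + 4 + 0.25 = 12
s = √(12/5) = 1.54919
r/s = -0.5 / 1.54919 = -0.3227

-0.3227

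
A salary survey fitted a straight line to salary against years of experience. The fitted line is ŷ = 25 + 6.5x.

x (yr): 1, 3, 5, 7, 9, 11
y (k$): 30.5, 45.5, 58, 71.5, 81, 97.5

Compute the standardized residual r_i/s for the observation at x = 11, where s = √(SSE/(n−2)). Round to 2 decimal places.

x=1: ŷ = 25 + 6.5·1 = 31.5; r = 30.5 − 31.5 = -1
x=3: ŷ = 25 + 6.5·3 = 44.5; r = 45.5 − 44.5 = 1
x=5: ŷ = 25 + 6.5·5 = 57.5; r = 58 − 57.5 = 0.5
x=7: ŷ = 25 + 6.5·7 = 70.5; r = 71.5 − 70.5 = 1
x=9: ŷ = 25 + 6.5·9 = 83.5; r = 81 − 83.5 = -2.5
x=11: ŷ = 25 + 6.5·11 = 96.5; r = 97.5 − 96.5 = 1
SSE = 1 + 1 + 0.25 + 1 + 6.25 + 1 = 10.5
s = √(10.5/4) = 1.62019
r/s = 1 / 1.62019 = 0.62

0.62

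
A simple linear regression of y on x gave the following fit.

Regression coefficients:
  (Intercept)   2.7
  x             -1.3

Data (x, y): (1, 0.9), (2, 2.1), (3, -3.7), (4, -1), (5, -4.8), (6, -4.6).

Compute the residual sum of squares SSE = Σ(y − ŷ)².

SSE = 14

x=1: ŷ = 2.7 − 1.3·1 = 1.4; r = 0.9 − 1.4 = -0.5
x=2: ŷ = 2.7 − 1.3·2 = 0.1; r = 2.1 − 0.1 = 2
x=3: ŷ = 2.7 − 1.3·3 = -1.2; r = -3.7 − (-1.2) = -2.5
x=4: ŷ = 2.7 − 1.3·4 = -2.5; r = -1 − (-2.5) = 1.5
x=5: ŷ = 2.7 − 1.3·5 = -3.8; r = -4.8 − (-3.8) = -1
x=6: ŷ = 2.7 − 1.3·6 = -5.1; r = -4.6 − (-5.1) = 0.5
SSE = 0.25 + 4 + 6.25 + 2.25 + 1 + 0.25 = 14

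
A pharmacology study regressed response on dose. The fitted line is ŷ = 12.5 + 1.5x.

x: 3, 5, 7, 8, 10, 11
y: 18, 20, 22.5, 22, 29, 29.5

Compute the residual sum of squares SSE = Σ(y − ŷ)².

x=3: ŷ = 12.5 + 1.5·3 = 17; e = 18 − 17 = 1
x=5: ŷ = 12.5 + 1.5·5 = 20; e = 20 − 20 = 0
x=7: ŷ = 12.5 + 1.5·7 = 23; e = 22.5 − 23 = -0.5
x=8: ŷ = 12.5 + 1.5·8 = 24.5; e = 22 − 24.5 = -2.5
x=10: ŷ = 12.5 + 1.5·10 = 27.5; e = 29 − 27.5 = 1.5
x=11: ŷ = 12.5 + 1.5·11 = 29; e = 29.5 − 29 = 0.5
SSE = 1 + 0 + 0.25 + 6.25 + 2.25 + 0.25 = 10

SSE = 10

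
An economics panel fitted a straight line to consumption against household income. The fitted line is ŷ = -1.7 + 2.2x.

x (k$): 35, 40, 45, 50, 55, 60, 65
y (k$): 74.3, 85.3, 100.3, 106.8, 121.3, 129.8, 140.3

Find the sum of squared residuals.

x=35: ŷ = -1.7 + 2.2·35 = 75.3; r = 74.3 − 75.3 = -1
x=40: ŷ = -1.7 + 2.2·40 = 86.3; r = 85.3 − 86.3 = -1
x=45: ŷ = -1.7 + 2.2·45 = 97.3; r = 100.3 − 97.3 = 3
x=50: ŷ = -1.7 + 2.2·50 = 108.3; r = 106.8 − 108.3 = -1.5
x=55: ŷ = -1.7 + 2.2·55 = 119.3; r = 121.3 − 119.3 = 2
x=60: ŷ = -1.7 + 2.2·60 = 130.3; r = 129.8 − 130.3 = -0.5
x=65: ŷ = -1.7 + 2.2·65 = 141.3; r = 140.3 − 141.3 = -1
SSE = 1 + 1 + 9 + 2.25 + 4 + 0.25 + 1 = 18.5

SSE = 18.5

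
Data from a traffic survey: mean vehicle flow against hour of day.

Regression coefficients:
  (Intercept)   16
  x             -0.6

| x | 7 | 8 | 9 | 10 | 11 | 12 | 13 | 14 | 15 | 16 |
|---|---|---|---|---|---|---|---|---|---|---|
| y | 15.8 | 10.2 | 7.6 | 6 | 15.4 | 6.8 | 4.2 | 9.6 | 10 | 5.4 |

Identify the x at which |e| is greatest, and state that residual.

x = 11, e = 6

x=7: ŷ = 16 − 0.6·7 = 11.8; e = 15.8 − 11.8 = 4
x=8: ŷ = 16 − 0.6·8 = 11.2; e = 10.2 − 11.2 = -1
x=9: ŷ = 16 − 0.6·9 = 10.6; e = 7.6 − 10.6 = -3
x=10: ŷ = 16 − 0.6·10 = 10; e = 6 − 10 = -4
x=11: ŷ = 16 − 0.6·11 = 9.4; e = 15.4 − 9.4 = 6
x=12: ŷ = 16 − 0.6·12 = 8.8; e = 6.8 − 8.8 = -2
x=13: ŷ = 16 − 0.6·13 = 8.2; e = 4.2 − 8.2 = -4
x=14: ŷ = 16 − 0.6·14 = 7.6; e = 9.6 − 7.6 = 2
x=15: ŷ = 16 − 0.6·15 = 7; e = 10 − 7 = 3
x=16: ŷ = 16 − 0.6·16 = 6.4; e = 5.4 − 6.4 = -1
Largest |e| is 6 at x = 11, residual 6.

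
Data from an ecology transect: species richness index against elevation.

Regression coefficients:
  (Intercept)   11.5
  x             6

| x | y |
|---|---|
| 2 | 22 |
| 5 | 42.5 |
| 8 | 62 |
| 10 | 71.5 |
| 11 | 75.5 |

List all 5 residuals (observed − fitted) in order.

x=2: ŷ = 11.5 + 6·2 = 23.5; r = 22 − 23.5 = -1.5
x=5: ŷ = 11.5 + 6·5 = 41.5; r = 42.5 − 41.5 = 1
x=8: ŷ = 11.5 + 6·8 = 59.5; r = 62 − 59.5 = 2.5
x=10: ŷ = 11.5 + 6·10 = 71.5; r = 71.5 − 71.5 = 0
x=11: ŷ = 11.5 + 6·11 = 77.5; r = 75.5 − 77.5 = -2

-1.5, 1, 2.5, 0, -2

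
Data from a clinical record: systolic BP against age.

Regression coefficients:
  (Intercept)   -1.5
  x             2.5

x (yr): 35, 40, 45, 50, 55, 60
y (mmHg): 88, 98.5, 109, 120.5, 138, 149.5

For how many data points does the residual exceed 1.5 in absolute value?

4

x=35: ŷ = -1.5 + 2.5·35 = 86; e = 88 − 86 = 2
x=40: ŷ = -1.5 + 2.5·40 = 98.5; e = 98.5 − 98.5 = 0
x=45: ŷ = -1.5 + 2.5·45 = 111; e = 109 − 111 = -2
x=50: ŷ = -1.5 + 2.5·50 = 123.5; e = 120.5 − 123.5 = -3
x=55: ŷ = -1.5 + 2.5·55 = 136; e = 138 − 136 = 2
x=60: ŷ = -1.5 + 2.5·60 = 148.5; e = 149.5 − 148.5 = 1
|e| > 1.5: x=35 (|e|=2), x=45 (|e|=2), x=50 (|e|=3), x=55 (|e|=2) → 4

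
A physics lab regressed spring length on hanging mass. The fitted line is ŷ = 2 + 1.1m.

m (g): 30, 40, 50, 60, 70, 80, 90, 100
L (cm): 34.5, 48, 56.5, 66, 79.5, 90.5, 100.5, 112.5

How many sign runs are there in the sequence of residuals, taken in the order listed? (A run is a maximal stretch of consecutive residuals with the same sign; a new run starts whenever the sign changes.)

6 runs

m=30: ŷ = 2 + 1.1·30 = 35; e = 34.5 − 35 = -0.5
m=40: ŷ = 2 + 1.1·40 = 46; e = 48 − 46 = 2
m=50: ŷ = 2 + 1.1·50 = 57; e = 56.5 − 57 = -0.5
m=60: ŷ = 2 + 1.1·60 = 68; e = 66 − 68 = -2
m=70: ŷ = 2 + 1.1·70 = 79; e = 79.5 − 79 = 0.5
m=80: ŷ = 2 + 1.1·80 = 90; e = 90.5 − 90 = 0.5
m=90: ŷ = 2 + 1.1·90 = 101; e = 100.5 − 101 = -0.5
m=100: ŷ = 2 + 1.1·100 = 112; e = 112.5 − 112 = 0.5
Signs: − + − − + + − +
Runs: −×1, +×1, −×2, +×2, −×1, +×1 → 6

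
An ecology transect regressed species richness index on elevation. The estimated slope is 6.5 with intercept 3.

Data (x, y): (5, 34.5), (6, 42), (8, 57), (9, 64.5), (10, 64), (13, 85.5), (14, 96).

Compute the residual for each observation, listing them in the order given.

x=5: ŷ = 3 + 6.5·5 = 35.5; e = 34.5 − 35.5 = -1
x=6: ŷ = 3 + 6.5·6 = 42; e = 42 − 42 = 0
x=8: ŷ = 3 + 6.5·8 = 55; e = 57 − 55 = 2
x=9: ŷ = 3 + 6.5·9 = 61.5; e = 64.5 − 61.5 = 3
x=10: ŷ = 3 + 6.5·10 = 68; e = 64 − 68 = -4
x=13: ŷ = 3 + 6.5·13 = 87.5; e = 85.5 − 87.5 = -2
x=14: ŷ = 3 + 6.5·14 = 94; e = 96 − 94 = 2

-1, 0, 2, 3, -4, -2, 2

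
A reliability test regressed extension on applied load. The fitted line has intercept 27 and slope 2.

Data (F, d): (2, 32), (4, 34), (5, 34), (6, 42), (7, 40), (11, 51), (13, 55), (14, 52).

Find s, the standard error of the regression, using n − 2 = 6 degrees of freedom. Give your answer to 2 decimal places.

F=2: d̂ = 27 + 2·2 = 31; r = 32 − 31 = 1
F=4: d̂ = 27 + 2·4 = 35; r = 34 − 35 = -1
F=5: d̂ = 27 + 2·5 = 37; r = 34 − 37 = -3
F=6: d̂ = 27 + 2·6 = 39; r = 42 − 39 = 3
F=7: d̂ = 27 + 2·7 = 41; r = 40 − 41 = -1
F=11: d̂ = 27 + 2·11 = 49; r = 51 − 49 = 2
F=13: d̂ = 27 + 2·13 = 53; r = 55 − 53 = 2
F=14: d̂ = 27 + 2·14 = 55; r = 52 − 55 = -3
SSE = 1 + 1 + 9 + 9 + 1 + 4 + 4 + 9 = 38
s = √(38/6) = √6.33333 ≈ 2.52

s = 2.52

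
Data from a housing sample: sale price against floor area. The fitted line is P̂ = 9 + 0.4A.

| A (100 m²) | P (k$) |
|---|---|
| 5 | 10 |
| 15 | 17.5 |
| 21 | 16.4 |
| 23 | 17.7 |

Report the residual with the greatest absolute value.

r = 2.5

A=5: P̂ = 9 + 0.4·5 = 11; r = 10 − 11 = -1
A=15: P̂ = 9 + 0.4·15 = 15; r = 17.5 − 15 = 2.5
A=21: P̂ = 9 + 0.4·21 = 17.4; r = 16.4 − 17.4 = -1
A=23: P̂ = 9 + 0.4·23 = 18.2; r = 17.7 − 18.2 = -0.5
Largest |r| is 2.5 at A = 15, residual 2.5.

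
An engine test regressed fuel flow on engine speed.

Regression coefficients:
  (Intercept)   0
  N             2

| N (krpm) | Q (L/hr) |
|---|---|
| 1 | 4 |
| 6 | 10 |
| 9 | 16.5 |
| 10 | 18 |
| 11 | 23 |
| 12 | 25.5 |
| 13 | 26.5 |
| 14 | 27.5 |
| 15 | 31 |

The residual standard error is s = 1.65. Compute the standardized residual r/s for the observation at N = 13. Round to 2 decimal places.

0.30

ŷ = 2·13 = 26
r = 26.5 − 26 = 0.5
r/s = 0.5 / 1.65 = 0.30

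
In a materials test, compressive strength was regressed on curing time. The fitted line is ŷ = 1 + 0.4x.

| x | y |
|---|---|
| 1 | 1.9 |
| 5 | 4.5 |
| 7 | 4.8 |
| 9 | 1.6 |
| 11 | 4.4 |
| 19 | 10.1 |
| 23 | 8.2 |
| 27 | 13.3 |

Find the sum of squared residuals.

SSE = 22

x=1: ŷ = 1 + 0.4·1 = 1.4; e = 1.9 − 1.4 = 0.5
x=5: ŷ = 1 + 0.4·5 = 3; e = 4.5 − 3 = 1.5
x=7: ŷ = 1 + 0.4·7 = 3.8; e = 4.8 − 3.8 = 1
x=9: ŷ = 1 + 0.4·9 = 4.6; e = 1.6 − 4.6 = -3
x=11: ŷ = 1 + 0.4·11 = 5.4; e = 4.4 − 5.4 = -1
x=19: ŷ = 1 + 0.4·19 = 8.6; e = 10.1 − 8.6 = 1.5
x=23: ŷ = 1 + 0.4·23 = 10.2; e = 8.2 − 10.2 = -2
x=27: ŷ = 1 + 0.4·27 = 11.8; e = 13.3 − 11.8 = 1.5
SSE = 0.25 + 2.25 + 1 + 9 + 1 + 2.25 + 4 + 2.25 = 22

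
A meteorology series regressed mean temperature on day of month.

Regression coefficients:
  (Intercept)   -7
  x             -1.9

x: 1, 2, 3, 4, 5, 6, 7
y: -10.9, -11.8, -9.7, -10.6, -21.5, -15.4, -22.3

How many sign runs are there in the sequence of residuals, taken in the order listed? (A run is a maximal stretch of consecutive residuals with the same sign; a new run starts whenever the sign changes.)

x=1: ŷ = -7 − 1.9·1 = -8.9; r = -10.9 − (-8.9) = -2
x=2: ŷ = -7 − 1.9·2 = -10.8; r = -11.8 − (-10.8) = -1
x=3: ŷ = -7 − 1.9·3 = -12.7; r = -9.7 − (-12.7) = 3
x=4: ŷ = -7 − 1.9·4 = -14.6; r = -10.6 − (-14.6) = 4
x=5: ŷ = -7 − 1.9·5 = -16.5; r = -21.5 − (-16.5) = -5
x=6: ŷ = -7 − 1.9·6 = -18.4; r = -15.4 − (-18.4) = 3
x=7: ŷ = -7 − 1.9·7 = -20.3; r = -22.3 − (-20.3) = -2
Signs: − − + + − + −
Runs: −×2, +×2, −×1, +×1, −×1 → 5

5 runs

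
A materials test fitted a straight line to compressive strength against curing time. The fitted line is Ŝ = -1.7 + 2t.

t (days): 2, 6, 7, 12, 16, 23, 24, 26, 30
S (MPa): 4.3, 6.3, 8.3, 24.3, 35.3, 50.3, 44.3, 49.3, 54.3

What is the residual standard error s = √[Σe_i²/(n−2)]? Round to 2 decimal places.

t=2: Ŝ = -1.7 + 2·2 = 2.3; e = 4.3 − 2.3 = 2
t=6: Ŝ = -1.7 + 2·6 = 10.3; e = 6.3 − 10.3 = -4
t=7: Ŝ = -1.7 + 2·7 = 12.3; e = 8.3 − 12.3 = -4
t=12: Ŝ = -1.7 + 2·12 = 22.3; e = 24.3 − 22.3 = 2
t=16: Ŝ = -1.7 + 2·16 = 30.3; e = 35.3 − 30.3 = 5
t=23: Ŝ = -1.7 + 2·23 = 44.3; e = 50.3 − 44.3 = 6
t=24: Ŝ = -1.7 + 2·24 = 46.3; e = 44.3 − 46.3 = -2
t=26: Ŝ = -1.7 + 2·26 = 50.3; e = 49.3 − 50.3 = -1
t=30: Ŝ = -1.7 + 2·30 = 58.3; e = 54.3 − 58.3 = -4
SSE = 4 + 16 + 16 + 4 + 25 + 36 + 4 + 1 + 16 = 122
s = √(122/7) = √17.4286 ≈ 4.17

s = 4.17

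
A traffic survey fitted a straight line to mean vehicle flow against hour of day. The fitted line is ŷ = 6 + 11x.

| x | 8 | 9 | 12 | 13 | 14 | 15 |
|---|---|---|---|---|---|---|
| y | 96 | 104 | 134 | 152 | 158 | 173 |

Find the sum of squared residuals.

x=8: ŷ = 6 + 11·8 = 94; e = 96 − 94 = 2
x=9: ŷ = 6 + 11·9 = 105; e = 104 − 105 = -1
x=12: ŷ = 6 + 11·12 = 138; e = 134 − 138 = -4
x=13: ŷ = 6 + 11·13 = 149; e = 152 − 149 = 3
x=14: ŷ = 6 + 11·14 = 160; e = 158 − 160 = -2
x=15: ŷ = 6 + 11·15 = 171; e = 173 − 171 = 2
SSE = 4 + 1 + 16 + 9 + 4 + 4 = 38

SSE = 38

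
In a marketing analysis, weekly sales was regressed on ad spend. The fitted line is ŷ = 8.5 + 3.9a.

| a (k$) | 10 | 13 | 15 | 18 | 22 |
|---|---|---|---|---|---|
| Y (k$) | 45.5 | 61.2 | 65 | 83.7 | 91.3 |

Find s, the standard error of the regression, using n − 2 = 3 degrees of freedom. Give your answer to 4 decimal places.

a=10: ŷ = 8.5 + 3.9·10 = 47.5; e = 45.5 − 47.5 = -2
a=13: ŷ = 8.5 + 3.9·13 = 59.2; e = 61.2 − 59.2 = 2
a=15: ŷ = 8.5 + 3.9·15 = 67; e = 65 − 67 = -2
a=18: ŷ = 8.5 + 3.9·18 = 78.7; e = 83.7 − 78.7 = 5
a=22: ŷ = 8.5 + 3.9·22 = 94.3; e = 91.3 − 94.3 = -3
SSE = 4 + 4 + 4 + 25 + 9 = 46
s = √(46/3) = √15.3333 ≈ 3.9158

s = 3.9158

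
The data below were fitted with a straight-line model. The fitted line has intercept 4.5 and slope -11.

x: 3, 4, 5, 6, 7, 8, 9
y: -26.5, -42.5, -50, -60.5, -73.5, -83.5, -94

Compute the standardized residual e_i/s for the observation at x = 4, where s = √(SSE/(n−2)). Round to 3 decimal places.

x=3: ŷ = 4.5 − 11·3 = -28.5; e = -26.5 − (-28.5) = 2
x=4: ŷ = 4.5 − 11·4 = -39.5; e = -42.5 − (-39.5) = -3
x=5: ŷ = 4.5 − 11·5 = -50.5; e = -50 − (-50.5) = 0.5
x=6: ŷ = 4.5 − 11·6 = -61.5; e = -60.5 − (-61.5) = 1
x=7: ŷ = 4.5 − 11·7 = -72.5; e = -73.5 − (-72.5) = -1
x=8: ŷ = 4.5 − 11·8 = -83.5; e = -83.5 − (-83.5) = 0
x=9: ŷ = 4.5 − 11·9 = -94.5; e = -94 − (-94.5) = 0.5
SSE = 4 + 9 + 0.25 + 1 + 1 + 0 + 0.25 = 15.5
s = √(15.5/5) = 1.76068
e/s = -3 / 1.76068 = -1.704

-1.704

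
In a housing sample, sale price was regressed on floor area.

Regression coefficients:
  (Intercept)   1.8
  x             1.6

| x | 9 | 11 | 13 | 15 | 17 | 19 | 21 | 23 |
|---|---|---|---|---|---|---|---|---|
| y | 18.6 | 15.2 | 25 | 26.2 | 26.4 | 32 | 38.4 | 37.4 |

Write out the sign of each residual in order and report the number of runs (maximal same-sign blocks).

x=9: ŷ = 1.8 + 1.6·9 = 16.2; r = 18.6 − 16.2 = 2.4
x=11: ŷ = 1.8 + 1.6·11 = 19.4; r = 15.2 − 19.4 = -4.2
x=13: ŷ = 1.8 + 1.6·13 = 22.6; r = 25 − 22.6 = 2.4
x=15: ŷ = 1.8 + 1.6·15 = 25.8; r = 26.2 − 25.8 = 0.4
x=17: ŷ = 1.8 + 1.6·17 = 29; r = 26.4 − 29 = -2.6
x=19: ŷ = 1.8 + 1.6·19 = 32.2; r = 32 − 32.2 = -0.2
x=21: ŷ = 1.8 + 1.6·21 = 35.4; r = 38.4 − 35.4 = 3
x=23: ŷ = 1.8 + 1.6·23 = 38.6; r = 37.4 − 38.6 = -1.2
Signs: + − + + − − + −
Runs: +×1, −×1, +×2, −×2, +×1, −×1 → 6

6 runs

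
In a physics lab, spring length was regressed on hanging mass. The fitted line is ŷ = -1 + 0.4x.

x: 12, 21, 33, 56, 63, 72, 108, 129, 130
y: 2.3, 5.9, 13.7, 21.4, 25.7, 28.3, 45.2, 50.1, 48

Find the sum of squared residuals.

SSE = 27.5

x=12: ŷ = -1 + 0.4·12 = 3.8; e = 2.3 − 3.8 = -1.5
x=21: ŷ = -1 + 0.4·21 = 7.4; e = 5.9 − 7.4 = -1.5
x=33: ŷ = -1 + 0.4·33 = 12.2; e = 13.7 − 12.2 = 1.5
x=56: ŷ = -1 + 0.4·56 = 21.4; e = 21.4 − 21.4 = 0
x=63: ŷ = -1 + 0.4·63 = 24.2; e = 25.7 − 24.2 = 1.5
x=72: ŷ = -1 + 0.4·72 = 27.8; e = 28.3 − 27.8 = 0.5
x=108: ŷ = -1 + 0.4·108 = 42.2; e = 45.2 − 42.2 = 3
x=129: ŷ = -1 + 0.4·129 = 50.6; e = 50.1 − 50.6 = -0.5
x=130: ŷ = -1 + 0.4·130 = 51; e = 48 − 51 = -3
SSE = 2.25 + 2.25 + 2.25 + 0 + 2.25 + 0.25 + 9 + 0.25 + 9 = 27.5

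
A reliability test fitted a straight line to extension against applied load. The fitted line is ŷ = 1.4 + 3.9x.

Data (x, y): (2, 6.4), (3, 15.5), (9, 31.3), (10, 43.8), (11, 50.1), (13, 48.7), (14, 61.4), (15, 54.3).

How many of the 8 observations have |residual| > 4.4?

4

x=2: ŷ = 1.4 + 3.9·2 = 9.2; e = 6.4 − 9.2 = -2.8
x=3: ŷ = 1.4 + 3.9·3 = 13.1; e = 15.5 − 13.1 = 2.4
x=9: ŷ = 1.4 + 3.9·9 = 36.5; e = 31.3 − 36.5 = -5.2
x=10: ŷ = 1.4 + 3.9·10 = 40.4; e = 43.8 − 40.4 = 3.4
x=11: ŷ = 1.4 + 3.9·11 = 44.3; e = 50.1 − 44.3 = 5.8
x=13: ŷ = 1.4 + 3.9·13 = 52.1; e = 48.7 − 52.1 = -3.4
x=14: ŷ = 1.4 + 3.9·14 = 56; e = 61.4 − 56 = 5.4
x=15: ŷ = 1.4 + 3.9·15 = 59.9; e = 54.3 − 59.9 = -5.6
|e| > 4.4: x=9 (|e|=5.2), x=11 (|e|=5.8), x=14 (|e|=5.4), x=15 (|e|=5.6) → 4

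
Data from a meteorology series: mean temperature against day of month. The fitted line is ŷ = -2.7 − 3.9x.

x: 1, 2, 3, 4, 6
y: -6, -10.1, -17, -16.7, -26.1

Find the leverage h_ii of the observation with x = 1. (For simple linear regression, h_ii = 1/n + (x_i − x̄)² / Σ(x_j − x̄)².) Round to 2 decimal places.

h = 0.53

x̄ = (1 + 2 + 3 + 4 + 6)/5 = 3.2
Σ(x − x̄)² = 4.84 + 1.44 + 0.04 + 0.64 + 7.84 = 14.8
h = 1/5 + (-2.2)²/14.8 = 0.2 + 0.327027 = 0.53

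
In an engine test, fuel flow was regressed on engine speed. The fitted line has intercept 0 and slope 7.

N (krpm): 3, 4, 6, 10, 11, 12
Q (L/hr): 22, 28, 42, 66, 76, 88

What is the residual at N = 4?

ŷ = 7·4 = 28
r = 28 − 28 = 0

r = 0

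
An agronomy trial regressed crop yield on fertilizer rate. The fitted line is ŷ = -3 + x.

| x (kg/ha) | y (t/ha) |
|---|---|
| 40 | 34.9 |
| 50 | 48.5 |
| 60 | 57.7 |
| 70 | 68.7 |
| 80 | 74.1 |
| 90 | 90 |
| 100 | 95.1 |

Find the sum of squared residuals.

SSE = 31.06

x=40: ŷ = -3 + 40 = 37; e = 34.9 − 37 = -2.1
x=50: ŷ = -3 + 50 = 47; e = 48.5 − 47 = 1.5
x=60: ŷ = -3 + 60 = 57; e = 57.7 − 57 = 0.7
x=70: ŷ = -3 + 70 = 67; e = 68.7 − 67 = 1.7
x=80: ŷ = -3 + 80 = 77; e = 74.1 − 77 = -2.9
x=90: ŷ = -3 + 90 = 87; e = 90 − 87 = 3
x=100: ŷ = -3 + 100 = 97; e = 95.1 − 97 = -1.9
SSE = 4.41 + 2.25 + 0.49 + 2.89 + 8.41 + 9 + 3.61 = 31.06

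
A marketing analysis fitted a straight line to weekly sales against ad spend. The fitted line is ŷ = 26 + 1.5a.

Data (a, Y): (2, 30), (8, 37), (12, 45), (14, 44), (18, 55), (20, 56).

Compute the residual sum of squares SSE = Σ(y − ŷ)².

a=2: ŷ = 26 + 1.5·2 = 29; e = 30 − 29 = 1
a=8: ŷ = 26 + 1.5·8 = 38; e = 37 − 38 = -1
a=12: ŷ = 26 + 1.5·12 = 44; e = 45 − 44 = 1
a=14: ŷ = 26 + 1.5·14 = 47; e = 44 − 47 = -3
a=18: ŷ = 26 + 1.5·18 = 53; e = 55 − 53 = 2
a=20: ŷ = 26 + 1.5·20 = 56; e = 56 − 56 = 0
SSE = 1 + 1 + 1 + 9 + 4 + 0 = 16

SSE = 16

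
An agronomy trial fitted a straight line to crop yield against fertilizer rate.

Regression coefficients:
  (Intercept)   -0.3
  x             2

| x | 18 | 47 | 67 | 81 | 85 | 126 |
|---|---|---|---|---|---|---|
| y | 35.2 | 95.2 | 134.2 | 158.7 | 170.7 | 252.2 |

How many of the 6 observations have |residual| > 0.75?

3

x=18: ŷ = -0.3 + 2·18 = 35.7; e = 35.2 − 35.7 = -0.5
x=47: ŷ = -0.3 + 2·47 = 93.7; e = 95.2 − 93.7 = 1.5
x=67: ŷ = -0.3 + 2·67 = 133.7; e = 134.2 − 133.7 = 0.5
x=81: ŷ = -0.3 + 2·81 = 161.7; e = 158.7 − 161.7 = -3
x=85: ŷ = -0.3 + 2·85 = 169.7; e = 170.7 − 169.7 = 1
x=126: ŷ = -0.3 + 2·126 = 251.7; e = 252.2 − 251.7 = 0.5
|e| > 0.75: x=47 (|e|=1.5), x=81 (|e|=3), x=85 (|e|=1) → 3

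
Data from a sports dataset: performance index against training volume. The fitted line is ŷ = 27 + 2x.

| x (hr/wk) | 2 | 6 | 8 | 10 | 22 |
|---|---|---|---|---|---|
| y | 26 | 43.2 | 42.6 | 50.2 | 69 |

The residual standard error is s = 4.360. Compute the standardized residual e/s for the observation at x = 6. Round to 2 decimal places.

ŷ = 27 + 2·6 = 39
e = 43.2 − 39 = 4.2
e/s = 4.2 / 4.360 = 0.96

0.96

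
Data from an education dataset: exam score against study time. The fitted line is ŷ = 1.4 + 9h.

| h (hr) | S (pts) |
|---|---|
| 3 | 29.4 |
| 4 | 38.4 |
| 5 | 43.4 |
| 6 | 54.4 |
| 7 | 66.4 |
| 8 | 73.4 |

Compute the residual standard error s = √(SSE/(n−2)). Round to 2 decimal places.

s = 2.00

h=3: ŷ = 1.4 + 9·3 = 28.4; e = 29.4 − 28.4 = 1
h=4: ŷ = 1.4 + 9·4 = 37.4; e = 38.4 − 37.4 = 1
h=5: ŷ = 1.4 + 9·5 = 46.4; e = 43.4 − 46.4 = -3
h=6: ŷ = 1.4 + 9·6 = 55.4; e = 54.4 − 55.4 = -1
h=7: ŷ = 1.4 + 9·7 = 64.4; e = 66.4 − 64.4 = 2
h=8: ŷ = 1.4 + 9·8 = 73.4; e = 73.4 − 73.4 = 0
SSE = 1 + 1 + 9 + 1 + 4 + 0 = 16
s = √(16/4) = √4 ≈ 2.00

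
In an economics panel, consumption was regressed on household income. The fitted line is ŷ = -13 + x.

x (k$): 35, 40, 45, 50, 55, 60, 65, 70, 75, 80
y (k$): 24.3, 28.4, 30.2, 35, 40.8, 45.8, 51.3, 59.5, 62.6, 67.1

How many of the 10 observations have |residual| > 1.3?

5

x=35: ŷ = -13 + 35 = 22; e = 24.3 − 22 = 2.3
x=40: ŷ = -13 + 40 = 27; e = 28.4 − 27 = 1.4
x=45: ŷ = -13 + 45 = 32; e = 30.2 − 32 = -1.8
x=50: ŷ = -13 + 50 = 37; e = 35 − 37 = -2
x=55: ŷ = -13 + 55 = 42; e = 40.8 − 42 = -1.2
x=60: ŷ = -13 + 60 = 47; e = 45.8 − 47 = -1.2
x=65: ŷ = -13 + 65 = 52; e = 51.3 − 52 = -0.7
x=70: ŷ = -13 + 70 = 57; e = 59.5 − 57 = 2.5
x=75: ŷ = -13 + 75 = 62; e = 62.6 − 62 = 0.6
x=80: ŷ = -13 + 80 = 67; e = 67.1 − 67 = 0.1
|e| > 1.3: x=35 (|e|=2.3), x=40 (|e|=1.4), x=45 (|e|=1.8), x=50 (|e|=2), x=70 (|e|=2.5) → 5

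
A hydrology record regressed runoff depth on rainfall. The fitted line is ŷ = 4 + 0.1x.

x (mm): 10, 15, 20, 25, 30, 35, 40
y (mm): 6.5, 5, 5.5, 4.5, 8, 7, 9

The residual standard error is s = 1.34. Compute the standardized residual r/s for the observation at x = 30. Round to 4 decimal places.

0.7463

ŷ = 4 + 0.1·30 = 7
r = 8 − 7 = 1
r/s = 1 / 1.34 = 0.7463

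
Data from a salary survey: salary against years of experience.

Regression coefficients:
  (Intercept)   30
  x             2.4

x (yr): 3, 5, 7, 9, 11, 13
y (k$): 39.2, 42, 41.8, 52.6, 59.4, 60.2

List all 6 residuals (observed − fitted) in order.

x=3: ŷ = 30 + 2.4·3 = 37.2; e = 39.2 − 37.2 = 2
x=5: ŷ = 30 + 2.4·5 = 42; e = 42 − 42 = 0
x=7: ŷ = 30 + 2.4·7 = 46.8; e = 41.8 − 46.8 = -5
x=9: ŷ = 30 + 2.4·9 = 51.6; e = 52.6 − 51.6 = 1
x=11: ŷ = 30 + 2.4·11 = 56.4; e = 59.4 − 56.4 = 3
x=13: ŷ = 30 + 2.4·13 = 61.2; e = 60.2 − 61.2 = -1

2, 0, -5, 1, 3, -1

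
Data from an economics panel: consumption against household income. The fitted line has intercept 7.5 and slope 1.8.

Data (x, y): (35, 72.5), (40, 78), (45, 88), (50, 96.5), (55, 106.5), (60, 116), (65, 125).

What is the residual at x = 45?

r = -0.5

ŷ = 7.5 + 1.8·45 = 88.5
r = 88 − 88.5 = -0.5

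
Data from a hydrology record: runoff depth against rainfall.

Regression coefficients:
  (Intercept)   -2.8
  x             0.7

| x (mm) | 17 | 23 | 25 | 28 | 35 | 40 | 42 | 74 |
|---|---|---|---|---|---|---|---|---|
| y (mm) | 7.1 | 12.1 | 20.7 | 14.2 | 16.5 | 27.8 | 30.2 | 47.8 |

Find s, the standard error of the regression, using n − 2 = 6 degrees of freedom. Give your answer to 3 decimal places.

x=17: ŷ = -2.8 + 0.7·17 = 9.1; e = 7.1 − 9.1 = -2
x=23: ŷ = -2.8 + 0.7·23 = 13.3; e = 12.1 − 13.3 = -1.2
x=25: ŷ = -2.8 + 0.7·25 = 14.7; e = 20.7 − 14.7 = 6
x=28: ŷ = -2.8 + 0.7·28 = 16.8; e = 14.2 − 16.8 = -2.6
x=35: ŷ = -2.8 + 0.7·35 = 21.7; e = 16.5 − 21.7 = -5.2
x=40: ŷ = -2.8 + 0.7·40 = 25.2; e = 27.8 − 25.2 = 2.6
x=42: ŷ = -2.8 + 0.7·42 = 26.6; e = 30.2 − 26.6 = 3.6
x=74: ŷ = -2.8 + 0.7·74 = 49; e = 47.8 − 49 = -1.2
SSE = 4 + 1.44 + 36 + 6.76 + 27.04 + 6.76 + 12.96 + 1.44 = 96.4
s = √(96.4/6) = √16.0667 ≈ 4.008

s = 4.008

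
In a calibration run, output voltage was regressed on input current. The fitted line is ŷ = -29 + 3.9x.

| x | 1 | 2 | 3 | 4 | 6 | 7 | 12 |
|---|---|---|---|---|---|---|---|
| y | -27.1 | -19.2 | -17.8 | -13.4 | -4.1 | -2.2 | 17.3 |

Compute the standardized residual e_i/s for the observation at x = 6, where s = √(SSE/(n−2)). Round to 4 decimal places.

x=1: ŷ = -29 + 3.9·1 = -25.1; e = -27.1 − (-25.1) = -2
x=2: ŷ = -29 + 3.9·2 = -21.2; e = -19.2 − (-21.2) = 2
x=3: ŷ = -29 + 3.9·3 = -17.3; e = -17.8 − (-17.3) = -0.5
x=4: ŷ = -29 + 3.9·4 = -13.4; e = -13.4 − (-13.4) = 0
x=6: ŷ = -29 + 3.9·6 = -5.6; e = -4.1 − (-5.6) = 1.5
x=7: ŷ = -29 + 3.9·7 = -1.7; e = -2.2 − (-1.7) = -0.5
x=12: ŷ = -29 + 3.9·12 = 17.8; e = 17.3 − 17.8 = -0.5
SSE = 4 + 4 + 0.25 + 0 + 2.25 + 0.25 + 0.25 = 11
s = √(11/5) = 1.48324
e/s = 1.5 / 1.48324 = 1.0113

1.0113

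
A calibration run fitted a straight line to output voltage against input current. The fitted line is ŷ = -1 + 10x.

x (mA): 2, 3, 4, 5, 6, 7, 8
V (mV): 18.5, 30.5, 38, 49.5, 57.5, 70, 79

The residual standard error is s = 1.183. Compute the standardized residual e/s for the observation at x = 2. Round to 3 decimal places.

ŷ = -1 + 10·2 = 19
e = 18.5 − 19 = -0.5
e/s = -0.5 / 1.183 = -0.423

-0.423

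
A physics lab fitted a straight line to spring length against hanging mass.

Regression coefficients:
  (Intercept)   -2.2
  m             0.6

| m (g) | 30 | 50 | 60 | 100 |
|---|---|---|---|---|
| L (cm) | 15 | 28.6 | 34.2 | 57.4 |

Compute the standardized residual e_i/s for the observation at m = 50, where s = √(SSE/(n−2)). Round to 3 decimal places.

0.894

m=30: ŷ = -2.2 + 0.6·30 = 15.8; e = 15 − 15.8 = -0.8
m=50: ŷ = -2.2 + 0.6·50 = 27.8; e = 28.6 − 27.8 = 0.8
m=60: ŷ = -2.2 + 0.6·60 = 33.8; e = 34.2 − 33.8 = 0.4
m=100: ŷ = -2.2 + 0.6·100 = 57.8; e = 57.4 − 57.8 = -0.4
SSE = 0.64 + 0.64 + 0.16 + 0.16 = 1.6
s = √(1.6/2) = 0.894427
e/s = 0.8 / 0.894427 = 0.894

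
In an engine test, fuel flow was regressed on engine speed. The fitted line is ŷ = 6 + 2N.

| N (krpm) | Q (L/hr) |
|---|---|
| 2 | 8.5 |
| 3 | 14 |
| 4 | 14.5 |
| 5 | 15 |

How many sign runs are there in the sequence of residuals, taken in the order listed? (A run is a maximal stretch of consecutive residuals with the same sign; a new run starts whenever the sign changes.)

N=2: ŷ = 6 + 2·2 = 10; r = 8.5 − 10 = -1.5
N=3: ŷ = 6 + 2·3 = 12; r = 14 − 12 = 2
N=4: ŷ = 6 + 2·4 = 14; r = 14.5 − 14 = 0.5
N=5: ŷ = 6 + 2·5 = 16; r = 15 − 16 = -1
Signs: − + + −
Runs: −×1, +×2, −×1 → 3

3 runs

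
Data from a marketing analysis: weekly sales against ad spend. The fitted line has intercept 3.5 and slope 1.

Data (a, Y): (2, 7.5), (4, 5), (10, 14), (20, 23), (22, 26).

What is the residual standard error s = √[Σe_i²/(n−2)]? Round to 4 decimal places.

a=2: Ŷ = 3.5 + 2 = 5.5; e = 7.5 − 5.5 = 2
a=4: Ŷ = 3.5 + 4 = 7.5; e = 5 − 7.5 = -2.5
a=10: Ŷ = 3.5 + 10 = 13.5; e = 14 − 13.5 = 0.5
a=20: Ŷ = 3.5 + 20 = 23.5; e = 23 − 23.5 = -0.5
a=22: Ŷ = 3.5 + 22 = 25.5; e = 26 − 25.5 = 0.5
SSE = 4 + 6.25 + 0.25 + 0.25 + 0.25 = 11
s = √(11/3) = √3.66667 ≈ 1.9149

s = 1.9149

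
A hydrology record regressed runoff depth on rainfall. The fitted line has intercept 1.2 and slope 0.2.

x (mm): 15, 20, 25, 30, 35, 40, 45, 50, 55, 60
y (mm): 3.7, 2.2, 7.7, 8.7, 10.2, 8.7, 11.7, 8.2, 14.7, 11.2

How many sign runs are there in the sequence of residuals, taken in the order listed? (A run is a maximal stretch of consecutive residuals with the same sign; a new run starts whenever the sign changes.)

7 runs

x=15: ŷ = 1.2 + 0.2·15 = 4.2; r = 3.7 − 4.2 = -0.5
x=20: ŷ = 1.2 + 0.2·20 = 5.2; r = 2.2 − 5.2 = -3
x=25: ŷ = 1.2 + 0.2·25 = 6.2; r = 7.7 − 6.2 = 1.5
x=30: ŷ = 1.2 + 0.2·30 = 7.2; r = 8.7 − 7.2 = 1.5
x=35: ŷ = 1.2 + 0.2·35 = 8.2; r = 10.2 − 8.2 = 2
x=40: ŷ = 1.2 + 0.2·40 = 9.2; r = 8.7 − 9.2 = -0.5
x=45: ŷ = 1.2 + 0.2·45 = 10.2; r = 11.7 − 10.2 = 1.5
x=50: ŷ = 1.2 + 0.2·50 = 11.2; r = 8.2 − 11.2 = -3
x=55: ŷ = 1.2 + 0.2·55 = 12.2; r = 14.7 − 12.2 = 2.5
x=60: ŷ = 1.2 + 0.2·60 = 13.2; r = 11.2 − 13.2 = -2
Signs: − − + + + − + − + −
Runs: −×2, +×3, −×1, +×1, −×1, +×1, −×1 → 7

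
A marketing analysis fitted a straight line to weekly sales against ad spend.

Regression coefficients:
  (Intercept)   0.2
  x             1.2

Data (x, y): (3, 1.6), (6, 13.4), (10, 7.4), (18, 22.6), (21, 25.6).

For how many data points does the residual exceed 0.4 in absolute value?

4

x=3: ŷ = 0.2 + 1.2·3 = 3.8; r = 1.6 − 3.8 = -2.2
x=6: ŷ = 0.2 + 1.2·6 = 7.4; r = 13.4 − 7.4 = 6
x=10: ŷ = 0.2 + 1.2·10 = 12.2; r = 7.4 − 12.2 = -4.8
x=18: ŷ = 0.2 + 1.2·18 = 21.8; r = 22.6 − 21.8 = 0.8
x=21: ŷ = 0.2 + 1.2·21 = 25.4; r = 25.6 − 25.4 = 0.2
|r| > 0.4: x=3 (|r|=2.2), x=6 (|r|=6), x=10 (|r|=4.8), x=18 (|r|=0.8) → 4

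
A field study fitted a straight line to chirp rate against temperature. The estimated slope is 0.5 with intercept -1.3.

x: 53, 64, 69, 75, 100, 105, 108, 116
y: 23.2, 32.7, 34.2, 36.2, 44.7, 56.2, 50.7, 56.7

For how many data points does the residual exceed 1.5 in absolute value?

x=53: ŷ = -1.3 + 0.5·53 = 25.2; e = 23.2 − 25.2 = -2
x=64: ŷ = -1.3 + 0.5·64 = 30.7; e = 32.7 − 30.7 = 2
x=69: ŷ = -1.3 + 0.5·69 = 33.2; e = 34.2 − 33.2 = 1
x=75: ŷ = -1.3 + 0.5·75 = 36.2; e = 36.2 − 36.2 = 0
x=100: ŷ = -1.3 + 0.5·100 = 48.7; e = 44.7 − 48.7 = -4
x=105: ŷ = -1.3 + 0.5·105 = 51.2; e = 56.2 − 51.2 = 5
x=108: ŷ = -1.3 + 0.5·108 = 52.7; e = 50.7 − 52.7 = -2
x=116: ŷ = -1.3 + 0.5·116 = 56.7; e = 56.7 − 56.7 = 0
|e| > 1.5: x=53 (|e|=2), x=64 (|e|=2), x=100 (|e|=4), x=105 (|e|=5), x=108 (|e|=2) → 5

5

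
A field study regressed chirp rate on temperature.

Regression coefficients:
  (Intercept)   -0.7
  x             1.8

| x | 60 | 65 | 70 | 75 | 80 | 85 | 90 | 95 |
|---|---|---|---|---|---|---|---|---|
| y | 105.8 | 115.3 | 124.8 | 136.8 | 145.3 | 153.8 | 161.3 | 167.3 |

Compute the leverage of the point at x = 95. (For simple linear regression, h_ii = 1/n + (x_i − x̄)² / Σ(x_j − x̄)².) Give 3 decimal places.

x̄ = (60 + 65 + 70 + 75 + 80 + 85 + 90 + 95)/8 = 77.5
Σ(x − x̄)² = 306.25 + 156.25 + 56.25 + 6.25 + 6.25 + 56.25 + 156.25 + 306.25 = 1050
h = 1/8 + (17.5)²/1050 = 0.125 + 0.291667 = 0.417

h = 0.417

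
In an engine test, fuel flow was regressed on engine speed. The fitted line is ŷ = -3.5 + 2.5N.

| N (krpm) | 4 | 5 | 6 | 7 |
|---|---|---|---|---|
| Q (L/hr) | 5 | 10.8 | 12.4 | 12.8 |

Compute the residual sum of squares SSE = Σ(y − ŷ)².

SSE = 7.74

N=4: ŷ = -3.5 + 2.5·4 = 6.5; r = 5 − 6.5 = -1.5
N=5: ŷ = -3.5 + 2.5·5 = 9; r = 10.8 − 9 = 1.8
N=6: ŷ = -3.5 + 2.5·6 = 11.5; r = 12.4 − 11.5 = 0.9
N=7: ŷ = -3.5 + 2.5·7 = 14; r = 12.8 − 14 = -1.2
SSE = 2.25 + 3.24 + 0.81 + 1.44 = 7.74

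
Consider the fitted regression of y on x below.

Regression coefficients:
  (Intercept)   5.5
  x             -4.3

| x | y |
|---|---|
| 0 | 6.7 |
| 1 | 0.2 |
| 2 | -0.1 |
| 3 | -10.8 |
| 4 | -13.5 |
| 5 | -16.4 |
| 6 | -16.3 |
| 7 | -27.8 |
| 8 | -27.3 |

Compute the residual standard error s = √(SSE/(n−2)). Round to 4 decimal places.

s = 2.8082

x=0: ŷ = 5.5 − 4.3·0 = 5.5; e = 6.7 − 5.5 = 1.2
x=1: ŷ = 5.5 − 4.3·1 = 1.2; e = 0.2 − 1.2 = -1
x=2: ŷ = 5.5 − 4.3·2 = -3.1; e = -0.1 − (-3.1) = 3
x=3: ŷ = 5.5 − 4.3·3 = -7.4; e = -10.8 − (-7.4) = -3.4
x=4: ŷ = 5.5 − 4.3·4 = -11.7; e = -13.5 − (-11.7) = -1.8
x=5: ŷ = 5.5 − 4.3·5 = -16; e = -16.4 − (-16) = -0.4
x=6: ŷ = 5.5 − 4.3·6 = -20.3; e = -16.3 − (-20.3) = 4
x=7: ŷ = 5.5 − 4.3·7 = -24.6; e = -27.8 − (-24.6) = -3.2
x=8: ŷ = 5.5 − 4.3·8 = -28.9; e = -27.3 − (-28.9) = 1.6
SSE = 1.44 + 1 + 9 + 11.56 + 3.24 + 0.16 + 16 + 10.24 + 2.56 = 55.2
s = √(55.2/7) = √7.88571 ≈ 2.8082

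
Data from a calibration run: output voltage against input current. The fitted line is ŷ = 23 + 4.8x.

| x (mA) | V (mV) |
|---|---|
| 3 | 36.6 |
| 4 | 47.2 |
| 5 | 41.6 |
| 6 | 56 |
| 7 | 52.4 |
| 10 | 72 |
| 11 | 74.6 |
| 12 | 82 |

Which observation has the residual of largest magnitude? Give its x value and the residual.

x=3: ŷ = 23 + 4.8·3 = 37.4; r = 36.6 − 37.4 = -0.8
x=4: ŷ = 23 + 4.8·4 = 42.2; r = 47.2 − 42.2 = 5
x=5: ŷ = 23 + 4.8·5 = 47; r = 41.6 − 47 = -5.4
x=6: ŷ = 23 + 4.8·6 = 51.8; r = 56 − 51.8 = 4.2
x=7: ŷ = 23 + 4.8·7 = 56.6; r = 52.4 − 56.6 = -4.2
x=10: ŷ = 23 + 4.8·10 = 71; r = 72 − 71 = 1
x=11: ŷ = 23 + 4.8·11 = 75.8; r = 74.6 − 75.8 = -1.2
x=12: ŷ = 23 + 4.8·12 = 80.6; r = 82 − 80.6 = 1.4
Largest |r| is 5.4 at x = 5, residual -5.4.

x = 5, r = -5.4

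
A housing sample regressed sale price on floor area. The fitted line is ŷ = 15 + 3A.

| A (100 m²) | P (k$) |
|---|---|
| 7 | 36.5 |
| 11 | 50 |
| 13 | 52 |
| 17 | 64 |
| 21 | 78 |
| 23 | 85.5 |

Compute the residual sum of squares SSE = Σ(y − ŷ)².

A=7: ŷ = 15 + 3·7 = 36; e = 36.5 − 36 = 0.5
A=11: ŷ = 15 + 3·11 = 48; e = 50 − 48 = 2
A=13: ŷ = 15 + 3·13 = 54; e = 52 − 54 = -2
A=17: ŷ = 15 + 3·17 = 66; e = 64 − 66 = -2
A=21: ŷ = 15 + 3·21 = 78; e = 78 − 78 = 0
A=23: ŷ = 15 + 3·23 = 84; e = 85.5 − 84 = 1.5
SSE = 0.25 + 4 + 4 + 4 + 0 + 2.25 = 14.5

SSE = 14.5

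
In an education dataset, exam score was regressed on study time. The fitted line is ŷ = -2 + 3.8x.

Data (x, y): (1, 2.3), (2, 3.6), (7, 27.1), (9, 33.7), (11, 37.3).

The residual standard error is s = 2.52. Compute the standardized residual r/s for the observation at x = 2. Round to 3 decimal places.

ŷ = -2 + 3.8·2 = 5.6
r = 3.6 − 5.6 = -2
r/s = -2 / 2.52 = -0.794

-0.794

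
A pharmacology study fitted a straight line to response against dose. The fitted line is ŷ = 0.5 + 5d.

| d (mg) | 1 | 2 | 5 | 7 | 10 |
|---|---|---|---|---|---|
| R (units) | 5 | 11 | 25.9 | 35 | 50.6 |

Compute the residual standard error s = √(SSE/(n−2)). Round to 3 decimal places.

s = 0.554

d=1: ŷ = 0.5 + 5·1 = 5.5; e = 5 − 5.5 = -0.5
d=2: ŷ = 0.5 + 5·2 = 10.5; e = 11 − 10.5 = 0.5
d=5: ŷ = 0.5 + 5·5 = 25.5; e = 25.9 − 25.5 = 0.4
d=7: ŷ = 0.5 + 5·7 = 35.5; e = 35 − 35.5 = -0.5
d=10: ŷ = 0.5 + 5·10 = 50.5; e = 50.6 − 50.5 = 0.1
SSE = 0.25 + 0.25 + 0.16 + 0.25 + 0.01 = 0.92
s = √(0.92/3) = √0.306667 ≈ 0.554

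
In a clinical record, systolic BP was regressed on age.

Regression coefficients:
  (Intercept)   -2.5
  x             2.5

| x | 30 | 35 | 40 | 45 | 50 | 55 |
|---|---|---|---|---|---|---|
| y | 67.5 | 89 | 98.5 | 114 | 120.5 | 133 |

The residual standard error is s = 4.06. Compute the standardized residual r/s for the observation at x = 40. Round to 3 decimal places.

ŷ = -2.5 + 2.5·40 = 97.5
r = 98.5 − 97.5 = 1
r/s = 1 / 4.06 = 0.246

0.246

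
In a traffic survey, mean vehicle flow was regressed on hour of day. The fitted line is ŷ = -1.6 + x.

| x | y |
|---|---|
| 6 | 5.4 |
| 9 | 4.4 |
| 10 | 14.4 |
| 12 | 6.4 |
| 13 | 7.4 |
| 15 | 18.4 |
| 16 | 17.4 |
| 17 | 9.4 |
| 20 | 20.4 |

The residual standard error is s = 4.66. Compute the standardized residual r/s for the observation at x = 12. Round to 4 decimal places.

-0.8584

ŷ = -1.6 + 12 = 10.4
r = 6.4 − 10.4 = -4
r/s = -4 / 4.66 = -0.8584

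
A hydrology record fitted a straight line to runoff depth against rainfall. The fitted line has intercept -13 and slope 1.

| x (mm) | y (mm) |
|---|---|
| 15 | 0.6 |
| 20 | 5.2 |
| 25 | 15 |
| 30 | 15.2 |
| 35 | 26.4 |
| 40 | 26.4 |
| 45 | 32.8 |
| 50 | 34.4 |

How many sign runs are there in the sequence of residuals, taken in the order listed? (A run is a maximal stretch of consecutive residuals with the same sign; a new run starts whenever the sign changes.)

x=15: ŷ = -13 + 15 = 2; r = 0.6 − 2 = -1.4
x=20: ŷ = -13 + 20 = 7; r = 5.2 − 7 = -1.8
x=25: ŷ = -13 + 25 = 12; r = 15 − 12 = 3
x=30: ŷ = -13 + 30 = 17; r = 15.2 − 17 = -1.8
x=35: ŷ = -13 + 35 = 22; r = 26.4 − 22 = 4.4
x=40: ŷ = -13 + 40 = 27; r = 26.4 − 27 = -0.6
x=45: ŷ = -13 + 45 = 32; r = 32.8 − 32 = 0.8
x=50: ŷ = -13 + 50 = 37; r = 34.4 − 37 = -2.6
Signs: − − + − + − + −
Runs: −×2, +×1, −×1, +×1, −×1, +×1, −×1 → 7

7 runs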